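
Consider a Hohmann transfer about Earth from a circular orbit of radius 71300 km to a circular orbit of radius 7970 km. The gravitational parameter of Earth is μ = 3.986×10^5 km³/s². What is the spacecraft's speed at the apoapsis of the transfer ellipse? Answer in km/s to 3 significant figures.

Transfer-ellipse semi-major axis a_t = (r₁ + r₂)/2 = (71300 + 7970)/2 = 39635 km.
At apoapsis, r = 71300 km.
Applying v² = μ(2/r − 1/a_t): v = 1.060 km/s.

v = 1.06 km/s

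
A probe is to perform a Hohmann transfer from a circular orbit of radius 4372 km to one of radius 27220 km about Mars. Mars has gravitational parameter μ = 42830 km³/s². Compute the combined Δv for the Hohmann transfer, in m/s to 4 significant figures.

Δv = 1573 m/s

Transfer-ellipse semi-major axis a_t = (r₁ + r₂)/2 = (4372 + 27220)/2 = 15796 km.
At r₁ the circular-orbit speed is v₁ = √(μ/r₁) = 3.1299 km/s.
On the transfer ellipse at r₁, vis-viva gives v_p = √[μ(2/r₁ − 1/a_t)] = 4.1087 km/s.
First burn Δv₁ = |v_p − v₁| = 0.9788 km/s.
At r₂, v₂ = √(μ/r₂) = 1.2544 km/s.
Transfer-orbit speed at r₂: v_a = √[μ(2/r₂ − 1/a_t)] = 0.65993 km/s.
Second burn Δv₂ = |v₂ − v_a| = 0.5945 km/s.
Δv = Δv₁ + Δv₂ = 0.9788 + 0.5945 = 1.573 km/s.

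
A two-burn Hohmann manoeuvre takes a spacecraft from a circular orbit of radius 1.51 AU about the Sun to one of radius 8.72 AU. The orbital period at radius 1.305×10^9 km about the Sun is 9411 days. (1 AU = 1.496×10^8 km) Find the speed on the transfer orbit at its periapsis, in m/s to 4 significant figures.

v = 31650 m/s

From Kepler's third law T² = 4π²r³/μ at r = 1.305×10^9 km, T = 9411 days = 9411 × 86400 s = 8.131104×10^8 s: μ = 4π²r³/T² = 1.32707×10^11 km³/s².
In km: r₁ = 1.51 × 1.496×10^8 = 2.25896×10^8 km; r₂ = 8.72 × 1.496×10^8 = 1.304512×10^9 km.
Transfer-ellipse semi-major axis a_t = (r₁ + r₂)/2 = (2.25896×10^8 + 1.304512×10^9)/2 = 7.65204×10^8 km.
At periapsis, r = 2.25896×10^8 km.
Applying v² = μ(2/r − 1/a_t): v = 31.65 km/s.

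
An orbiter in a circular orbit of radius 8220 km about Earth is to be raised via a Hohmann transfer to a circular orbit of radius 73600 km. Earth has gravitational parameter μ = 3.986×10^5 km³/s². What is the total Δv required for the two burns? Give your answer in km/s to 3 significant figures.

Δv = 3.66 km/s

Transfer-ellipse semi-major axis a_t = (r₁ + r₂)/2 = (8220 + 73600)/2 = 40910 km.
At r₁ the circular-orbit speed is v₁ = √(μ/r₁) = 6.9636 km/s.
Transfer-orbit speed at r₁ (vis-viva equation): v_p = √[μ(2/r₁ − 1/a_t)] = 9.3402 km/s.
First burn Δv₁ = |v_p − v₁| = 2.377 km/s.
At r₂, v₂ = √(μ/r₂) = 2.327 km/s.
Transfer-orbit speed at r₂: v_a = √[μ(2/r₂ − 1/a_t)] = 1.043 km/s.
Second burn Δv₂ = |v₂ − v_a| = 1.284 km/s.
Δv = Δv₁ + Δv₂ = 2.377 + 1.284 = 3.661 km/s.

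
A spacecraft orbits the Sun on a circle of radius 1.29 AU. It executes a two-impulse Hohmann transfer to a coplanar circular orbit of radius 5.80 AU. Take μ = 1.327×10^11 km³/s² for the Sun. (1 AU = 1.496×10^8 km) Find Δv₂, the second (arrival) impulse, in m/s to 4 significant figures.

In km: r₁ = 1.29 × 1.496×10^8 = 1.92984×10^8 km; r₂ = 5.80 × 1.496×10^8 = 8.6768×10^8 km.
Transfer-ellipse semi-major axis a_t = (r₁ + r₂)/2 = (1.92984×10^8 + 8.6768×10^8)/2 = 5.30332×10^8 km.
On the circular orbit at r = 8.6768×10^8 km, v_c = √(μ/r) = 12.367 km/s.
Vis-viva on the transfer ellipse at r = 8.6768×10^8 km gives v_t = √[μ(2/r − 1/a_t)] = 7.4601 km/s.
Δv₂ = |v_t − v_c| = |7.4601 − 12.367| = 4.907 km/s.

Δv₂ = 4907 m/s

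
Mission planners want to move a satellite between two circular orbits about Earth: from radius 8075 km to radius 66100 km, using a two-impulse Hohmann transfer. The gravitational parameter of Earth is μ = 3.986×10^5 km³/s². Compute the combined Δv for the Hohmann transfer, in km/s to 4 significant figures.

Δv = 3.664 km/s

Transfer-ellipse semi-major axis a_t = (r₁ + r₂)/2 = (8075 + 66100)/2 = 37087.5 km.
Circular speed at r₁: v₁ = √(μ/r₁) = √(3.986×10^5/8075) = 7.026 km/s.
Transfer-orbit speed at r₁ (v² = μ(2/r − 1/a)): v_p = √[μ(2/r₁ − 1/a_t)] = 9.380 km/s.
First burn Δv₁ = |v_p − v₁| = 2.354 km/s.
At r₂, v₂ = √(μ/r₂) = 2.456 km/s.
Transfer-orbit speed at r₂: v_a = √[μ(2/r₂ − 1/a_t)] = 1.146 km/s.
Second burn Δv₂ = |v₂ − v_a| = 1.310 km/s.
Δv = Δv₁ + Δv₂ = 2.354 + 1.310 = 3.664 km/s.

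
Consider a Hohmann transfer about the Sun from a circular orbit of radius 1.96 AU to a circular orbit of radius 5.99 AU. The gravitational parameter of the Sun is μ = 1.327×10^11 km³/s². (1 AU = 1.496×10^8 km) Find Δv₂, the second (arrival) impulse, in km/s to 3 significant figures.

Δv₂ = 3.62 km/s

In km: r₁ = 1.96 × 1.496×10^8 = 2.93216×10^8 km; r₂ = 5.99 × 1.496×10^8 = 8.96104×10^8 km.
Semi-major axis of the transfer orbit: a_t = (2.93216×10^8 + 8.96104×10^8)/2 = 5.9466×10^8 km.
Circular speed at r = 8.96104×10^8 km: v_c = √(μ/r) = 12.169 km/s.
Vis-viva on the transfer ellipse at r = 8.96104×10^8 km gives v_t = √[μ(2/r − 1/a_t)] = 8.5451 km/s.
Δv₂ = |v_t − v_c| = |8.5451 − 12.169| = 3.624 km/s.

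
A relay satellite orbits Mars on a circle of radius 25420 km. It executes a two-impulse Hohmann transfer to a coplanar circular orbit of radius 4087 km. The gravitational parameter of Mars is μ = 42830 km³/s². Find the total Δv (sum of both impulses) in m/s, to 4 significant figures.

Transfer-ellipse semi-major axis a_t = (r₁ + r₂)/2 = (25420 + 4087)/2 = 14753.5 km.
At r₁ the circular-orbit speed is v₁ = √(μ/r₁) = 1.298 km/s.
Transfer-orbit speed at r₁ (vis-viva equation): v_a = √[μ(2/r₁ − 1/a_t)] = 0.6832 km/s.
First burn Δv₁ = |v_a − v₁| = 0.6148 km/s.
Circular speed at r₂: v₂ = √(μ/r₂) = 3.237 km/s.
Transfer-orbit speed at r₂: v_p = √[μ(2/r₂ − 1/a_t)] = 4.249 km/s.
Second burn Δv₂ = |v₂ − v_p| = 1.012 km/s.
Total Δv = Δv₁ + Δv₂ = 1.627 km/s.

Δv = 1627 m/s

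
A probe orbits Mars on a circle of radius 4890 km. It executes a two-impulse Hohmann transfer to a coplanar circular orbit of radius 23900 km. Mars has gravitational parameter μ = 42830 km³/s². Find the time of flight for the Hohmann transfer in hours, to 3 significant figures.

t = 7.28 hours

Transfer-ellipse semi-major axis a_t = (r₁ + r₂)/2 = (4890 + 23900)/2 = 14395 km.
By Kepler's third law the transfer-orbit period is T = 2π√(a_t³/μ), so t = T/2 = 26220 s.
Converting: 26220 s ÷ 3600 s/hour = 7.28 hours.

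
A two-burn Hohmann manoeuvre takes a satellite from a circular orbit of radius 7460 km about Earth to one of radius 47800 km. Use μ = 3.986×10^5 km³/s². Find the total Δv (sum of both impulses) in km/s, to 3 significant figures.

Δv = 3.69 km/s

The Hohmann ellipse has a_t = (r₁ + r₂)/2 = 27630 km.
At r₁ the circular-orbit speed is v₁ = √(μ/r₁) = 7.3097 km/s.
Transfer-orbit speed at r₁ (v² = μ(2/r − 1/a)): v_p = √[μ(2/r₁ − 1/a_t)] = 9.6144 km/s.
First burn Δv₁ = |v_p − v₁| = 2.305 km/s.
Circular speed at r₂: v₂ = √(μ/r₂) = 2.8877 km/s.
Transfer-orbit speed at r₂: v_a = √[μ(2/r₂ − 1/a_t)] = 1.5005 km/s.
Second burn Δv₂ = |v₂ − v_a| = 1.387 km/s.
Δv = Δv₁ + Δv₂ = 2.305 + 1.387 = 3.692 km/s.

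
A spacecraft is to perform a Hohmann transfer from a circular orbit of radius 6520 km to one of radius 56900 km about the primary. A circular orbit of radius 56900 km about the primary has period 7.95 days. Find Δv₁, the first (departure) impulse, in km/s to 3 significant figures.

Δv₁ = 0.522 km/s

From Kepler's third law T² = 4π²r³/μ at r = 56900 km, T = 7.95 days = 7.95 × 86400 s = 6.8688×10^5 s: μ = 4π²r³/T² = 15414.7 km³/s².
Transfer-ellipse semi-major axis a_t = (r₁ + r₂)/2 = (6520 + 56900)/2 = 31710 km.
On the circular orbit at r = 6520 km, v_c = √(μ/r) = 1.5376 km/s.
Vis-viva on the transfer ellipse at r = 6520 km gives v_t = √[μ(2/r − 1/a_t)] = 2.0597 km/s.
Δv₁ = |v_t − v_c| = |2.0597 − 1.5376| = 0.5221 km/s.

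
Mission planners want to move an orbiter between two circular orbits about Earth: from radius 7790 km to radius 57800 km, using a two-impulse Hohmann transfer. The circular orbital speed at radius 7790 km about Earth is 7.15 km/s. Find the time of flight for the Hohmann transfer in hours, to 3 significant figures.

From the circular-orbit relation v² = μ/r at r = 7790 km: μ = v²r = (7.15)² × 7790 = 3.98244×10^5 km³/s².
Transfer-ellipse semi-major axis a_t = (r₁ + r₂)/2 = (7790 + 57800)/2 = 32795 km.
Transfer time t = π√(a_t³/μ) = π√((32795)³ / 3.98244×10^5) = 29570 s.
Converting: 29570 s ÷ 3600 s/hour = 8.21 hours.

t = 8.21 hours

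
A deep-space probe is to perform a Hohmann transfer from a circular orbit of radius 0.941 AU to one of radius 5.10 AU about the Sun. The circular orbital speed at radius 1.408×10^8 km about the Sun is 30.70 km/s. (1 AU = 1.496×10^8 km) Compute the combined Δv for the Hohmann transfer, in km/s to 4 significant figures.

From the circular-orbit relation v² = μ/r at r = 1.408×10^8 km: μ = v²r = (30.70)² × 1.408×10^8 = 1.32703×10^11 km³/s².
In km: r₁ = 0.941 × 1.496×10^8 = 1.407736×10^8 km; r₂ = 5.10 × 1.496×10^8 = 7.6296×10^8 km.
The Hohmann ellipse has a_t = (r₁ + r₂)/2 = 4.518668×10^8 km.
Circular speed at r₁: v₁ = √(μ/r₁) = √(1.32703×10^11/1.407736×10^8) = 30.703 km/s.
Transfer-orbit speed at r₁ (vis-viva): v_p = √[μ(2/r₁ − 1/a_t)] = 39.896 km/s.
First burn Δv₁ = |v_p − v₁| = 9.193 km/s.
At r₂, v₂ = √(μ/r₂) = 13.188 km/s.
Transfer-orbit speed at r₂: v_a = √[μ(2/r₂ − 1/a_t)] = 7.3611 km/s.
Second burn Δv₂ = |v₂ − v_a| = 5.827 km/s.
Total Δv = Δv₁ + Δv₂ = 15.02 km/s.

Δv = 15.02 km/s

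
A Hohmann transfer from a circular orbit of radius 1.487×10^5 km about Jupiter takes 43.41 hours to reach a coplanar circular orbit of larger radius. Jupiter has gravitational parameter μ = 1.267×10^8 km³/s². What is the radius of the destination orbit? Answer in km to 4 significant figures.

Transfer time t = 43.41 hours = 1.56276×10^5 s, and t = π√(a_t³/μ).
So a_t = (μ t²/π²)^(1/3) = (1.267×10^8 × (1.56276×10^5)² / π²)^(1/3) = 6.7934×10^5 km.
Since a_t = (r₁ + r₂)/2, r₂ = 2a_t − r₁ = 2×6.7934×10^5 − 1.487×10^5 = 1.20998×10^6 km.

r₂ = 1.210×10^6 km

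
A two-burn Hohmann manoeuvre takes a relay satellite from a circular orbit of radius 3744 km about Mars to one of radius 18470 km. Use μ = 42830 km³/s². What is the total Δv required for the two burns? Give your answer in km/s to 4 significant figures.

Transfer-ellipse semi-major axis a_t = (r₁ + r₂)/2 = (3744 + 18470)/2 = 11107 km.
Circular speed at r₁: v₁ = √(μ/r₁) = √(42830/3744) = 3.3823 km/s.
On the transfer ellipse at r₁, v² = μ(2/r − 1/a) gives v_p = √[μ(2/r₁ − 1/a_t)] = 4.3616 km/s.
First burn Δv₁ = |v_p − v₁| = 0.9793 km/s.
At r₂, v₂ = √(μ/r₂) = 1.5228 km/s.
Transfer-orbit speed at r₂: v_a = √[μ(2/r₂ − 1/a_t)] = 0.88412 km/s.
Second burn Δv₂ = |v₂ − v_a| = 0.6387 km/s.
Total Δv = Δv₁ + Δv₂ = 1.618 km/s.

Δv = 1.618 km/s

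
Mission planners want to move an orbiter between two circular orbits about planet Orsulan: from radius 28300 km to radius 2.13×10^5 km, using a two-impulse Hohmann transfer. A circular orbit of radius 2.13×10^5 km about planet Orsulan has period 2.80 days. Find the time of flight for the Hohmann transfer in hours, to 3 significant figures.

From Kepler's third law T² = 4π²r³/μ at r = 2.13×10^5 km, T = 2.80 days = 2.80 × 86400 s = 2.4192×10^5 s: μ = 4π²r³/T² = 6.51861×10^6 km³/s².
Semi-major axis of the transfer orbit: a_t = (28300 + 2.130×10^5)/2 = 1.2065×10^5 km.
Half the transfer-orbit period gives t = π√(a_t³/μ) = 51570 s.
Converting: 51570 s ÷ 3600 s/hour = 14.3 hours.

t = 14.3 hours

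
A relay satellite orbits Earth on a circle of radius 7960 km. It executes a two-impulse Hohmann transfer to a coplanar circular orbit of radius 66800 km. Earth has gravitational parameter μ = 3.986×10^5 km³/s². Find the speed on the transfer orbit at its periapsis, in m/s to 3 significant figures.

v = 9460 m/s

Transfer-ellipse semi-major axis a_t = (r₁ + r₂)/2 = (7960 + 66800)/2 = 37380 km.
At periapsis, r = 7960 km.
From the vis-viva equation, v = √[μ(2/r − 1/a_t)] = 9.460 km/s.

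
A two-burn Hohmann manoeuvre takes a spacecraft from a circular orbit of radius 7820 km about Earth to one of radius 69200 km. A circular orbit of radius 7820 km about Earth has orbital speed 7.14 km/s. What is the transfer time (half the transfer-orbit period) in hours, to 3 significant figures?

t = 10.4 hours

From the circular-orbit relation v² = μ/r at r = 7820 km: μ = v²r = (7.14)² × 7820 = 3.98660×10^5 km³/s².
The Hohmann ellipse has a_t = (r₁ + r₂)/2 = 38510 km.
By Kepler's third law the transfer-orbit period is T = 2π√(a_t³/μ), so t = T/2 = 37600 s.
Converting: 37600 s ÷ 3600 s/hour = 10.4 hours.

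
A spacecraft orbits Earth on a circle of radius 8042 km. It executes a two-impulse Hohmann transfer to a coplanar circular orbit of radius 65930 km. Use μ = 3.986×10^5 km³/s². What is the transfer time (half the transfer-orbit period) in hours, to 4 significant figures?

t = 9.832 hours

Transfer-ellipse semi-major axis a_t = (r₁ + r₂)/2 = (8042 + 65930)/2 = 36986 km.
Half the transfer-orbit period gives t = π√(a_t³/μ) = 35395 s.
Converting: 35395 s ÷ 3600 s/hour = 9.832 hours.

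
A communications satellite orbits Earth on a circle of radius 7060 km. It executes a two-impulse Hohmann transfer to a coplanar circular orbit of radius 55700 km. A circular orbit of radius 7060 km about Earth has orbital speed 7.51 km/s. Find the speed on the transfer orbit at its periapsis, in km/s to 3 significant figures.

From the circular-orbit relation v² = μ/r at r = 7060 km: μ = v²r = (7.51)² × 7060 = 3.98185×10^5 km³/s².
Transfer-ellipse semi-major axis a_t = (r₁ + r₂)/2 = (7060 + 55700)/2 = 31380 km.
At periapsis, r = 7060 km.
Vis-viva: v = √[μ(2/r − 1/a_t)] = √[3.98185×10^5 × (2/7060 − 1/31380)] = 10.01 km/s.

v = 10.0 km/s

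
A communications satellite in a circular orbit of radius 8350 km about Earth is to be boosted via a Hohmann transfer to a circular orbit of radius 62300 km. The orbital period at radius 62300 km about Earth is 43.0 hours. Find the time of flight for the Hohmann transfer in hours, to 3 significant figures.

From Kepler's third law T² = 4π²r³/μ at r = 62300 km, T = 43.0 hours = 43.0 × 3600 s = 1.548×10^5 s: μ = 4π²r³/T² = 3.98366×10^5 km³/s².
Transfer-ellipse semi-major axis a_t = (r₁ + r₂)/2 = (8350 + 62300)/2 = 35325 km.
Half the transfer-orbit period gives t = π√(a_t³/μ) = 33050 s.
Converting: 33050 s ÷ 3600 s/hour = 9.18 hours.

t = 9.18 hours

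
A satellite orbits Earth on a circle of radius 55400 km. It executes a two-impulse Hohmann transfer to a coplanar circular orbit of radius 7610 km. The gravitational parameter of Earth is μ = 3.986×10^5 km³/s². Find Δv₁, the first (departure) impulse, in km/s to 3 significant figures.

Δv₁ = 1.36 km/s

The Hohmann ellipse has a_t = (r₁ + r₂)/2 = 31505 km.
On the circular orbit at r = 55400 km, v_c = √(μ/r) = 2.682 km/s.
Transfer-orbit speed at the same r (vis-viva, a = a_t): v_t = √[μ(2/r − 1/a_t)] = 1.318 km/s.
Δv₁ = |v_t − v_c| = |1.318 − 2.682| = 1.364 km/s.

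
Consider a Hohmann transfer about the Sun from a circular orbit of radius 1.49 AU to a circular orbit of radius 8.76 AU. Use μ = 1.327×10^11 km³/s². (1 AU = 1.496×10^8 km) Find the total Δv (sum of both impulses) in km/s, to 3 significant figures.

In km: r₁ = 1.49 × 1.496×10^8 = 2.22904×10^8 km; r₂ = 8.76 × 1.496×10^8 = 1.310496×10^9 km.
The Hohmann ellipse has a_t = (r₁ + r₂)/2 = 7.667×10^8 km.
Circular speed at r₁: v₁ = √(μ/r₁) = √(1.327×10^11/2.22904×10^8) = 24.40 km/s.
On the transfer ellipse at r₁, vis-viva gives v_p = √[μ(2/r₁ − 1/a_t)] = 31.90 km/s.
First burn Δv₁ = |v_p − v₁| = 7.500 km/s.
Circular speed at r₂: v₂ = √(μ/r₂) = 10.063 km/s.
Transfer-orbit speed at r₂: v_a = √[μ(2/r₂ − 1/a_t)] = 5.4258 km/s.
Second burn Δv₂ = |v₂ − v_a| = 4.637 km/s.
Total Δv = Δv₁ + Δv₂ = 12.14 km/s.

Δv = 12.1 km/s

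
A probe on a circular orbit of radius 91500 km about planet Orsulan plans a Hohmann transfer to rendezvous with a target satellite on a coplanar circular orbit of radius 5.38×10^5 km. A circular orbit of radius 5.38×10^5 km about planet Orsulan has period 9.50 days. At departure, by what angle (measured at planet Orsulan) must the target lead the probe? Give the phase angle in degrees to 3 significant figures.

From Kepler's third law T² = 4π²r³/μ at r = 5.38×10^5 km, T = 9.50 days = 9.50 × 86400 s = 8.208×10^5 s: μ = 4π²r³/T² = 9.12498×10^6 km³/s².
Semi-major axis of the transfer orbit: a_t = (91500 + 5.380×10^5)/2 = 3.1475×10^5 km.
The half-period of the transfer ellipse is t = π√(a_t³/μ) = 1.836465×10^5 s.
The target's mean motion on its circular orbit is ω₂ = √(μ/r₂³) = 7.654953×10^-6 rad/s.
Angle swept by the target during transfer: ω₂·t = 1.405805 rad = 80.547°.
Arrival is 180° from departure on the ellipse, so φ = 180° − 80.547° = 99.5°.

φ = 99.5°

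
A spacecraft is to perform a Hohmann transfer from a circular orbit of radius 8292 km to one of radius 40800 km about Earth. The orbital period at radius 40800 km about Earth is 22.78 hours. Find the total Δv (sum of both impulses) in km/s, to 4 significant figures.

From Kepler's third law T² = 4π²r³/μ at r = 40800 km, T = 22.78 hours = 22.78 × 3600 s = 82008 s: μ = 4π²r³/T² = 3.98683×10^5 km³/s².
Transfer-ellipse semi-major axis a_t = (r₁ + r₂)/2 = (8292 + 40800)/2 = 24546 km.
Circular speed at r₁: v₁ = √(μ/r₁) = √(3.98683×10^5/8292) = 6.934 km/s.
Transfer-orbit speed at r₁ (vis-viva): v_p = √[μ(2/r₁ − 1/a_t)] = 8.940 km/s.
First burn Δv₁ = |v_p − v₁| = 2.006 km/s.
Circular speed at r₂: v₂ = √(μ/r₂) = 3.126 km/s.
Transfer-orbit speed at r₂: v_a = √[μ(2/r₂ − 1/a_t)] = 1.817 km/s.
Second burn Δv₂ = |v₂ − v_a| = 1.309 km/s.
Δv = Δv₁ + Δv₂ = 2.006 + 1.309 = 3.315 km/s.

Δv = 3.315 km/s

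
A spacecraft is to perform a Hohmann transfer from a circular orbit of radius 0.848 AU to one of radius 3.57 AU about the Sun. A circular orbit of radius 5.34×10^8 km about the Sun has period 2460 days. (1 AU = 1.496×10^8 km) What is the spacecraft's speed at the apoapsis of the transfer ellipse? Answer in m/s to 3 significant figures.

From Kepler's third law T² = 4π²r³/μ at r = 5.34×10^8 km, T = 2460 days = 2460 × 86400 s = 2.12544×10^8 s: μ = 4π²r³/T² = 1.33072×10^11 km³/s².
In km: r₁ = 0.848 × 1.496×10^8 = 1.268608×10^8 km; r₂ = 3.57 × 1.496×10^8 = 5.34072×10^8 km.
Transfer-ellipse semi-major axis a_t = (r₁ + r₂)/2 = (1.268608×10^8 + 5.34072×10^8)/2 = 3.304664×10^8 km.
The apoapsis of the transfer ellipse is at r = 5.34072×10^8 km.
Vis-viva: v = √[μ(2/r − 1/a_t)] = √[1.33072×10^11 × (2/5.34072×10^8 − 1/3.304664×10^8)] = 9.780 km/s.

v = 9780 m/s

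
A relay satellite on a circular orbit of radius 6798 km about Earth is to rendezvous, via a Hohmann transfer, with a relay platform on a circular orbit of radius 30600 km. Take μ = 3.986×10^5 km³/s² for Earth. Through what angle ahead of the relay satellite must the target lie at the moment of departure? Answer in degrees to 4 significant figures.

φ = 94.02°

The Hohmann ellipse has a_t = (r₁ + r₂)/2 = 18699 km.
Transfer time t = π√(a_t³/μ) = 12723.6 s.
The target's mean motion on its circular orbit is ω₂ = √(μ/r₂³) = 1.17947×10^-4 rad/s.
Angle swept by the target during transfer: ω₂·t = 1.5007 rad = 85.98°.
Arrival is 180° from departure on the ellipse, so φ = 180° − 85.98° = 94.02°.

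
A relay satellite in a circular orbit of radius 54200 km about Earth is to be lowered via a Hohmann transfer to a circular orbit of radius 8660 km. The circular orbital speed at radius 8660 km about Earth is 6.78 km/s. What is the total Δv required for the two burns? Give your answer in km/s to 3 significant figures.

Δv = 3.41 km/s

From the circular-orbit relation v² = μ/r at r = 8660 km: μ = v²r = (6.78)² × 8660 = 3.98086×10^5 km³/s².
Semi-major axis of the transfer orbit: a_t = (54200 + 8660)/2 = 31430 km.
Circular speed at r₁: v₁ = √(μ/r₁) = √(3.98086×10^5/54200) = 2.71012 km/s.
Transfer-orbit speed at r₁ (vis-viva): v_a = √[μ(2/r₁ − 1/a_t)] = 1.42258 km/s.
First burn Δv₁ = |v_a − v₁| = 1.288 km/s.
At r₂, v₂ = √(μ/r₂) = 6.780 km/s.
Transfer-orbit speed at r₂: v_p = √[μ(2/r₂ − 1/a_t)] = 8.903 km/s.
Second burn Δv₂ = |v₂ − v_p| = 2.123 km/s.
Total Δv = Δv₁ + Δv₂ = 3.411 km/s.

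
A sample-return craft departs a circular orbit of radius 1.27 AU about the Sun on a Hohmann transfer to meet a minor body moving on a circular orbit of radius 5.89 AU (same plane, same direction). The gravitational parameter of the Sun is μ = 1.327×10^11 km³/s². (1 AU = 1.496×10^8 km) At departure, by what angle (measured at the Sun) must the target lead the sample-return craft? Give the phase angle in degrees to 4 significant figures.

In km: r₁ = 1.27 × 1.496×10^8 = 1.89992×10^8 km; r₂ = 5.89 × 1.496×10^8 = 8.81144×10^8 km.
Transfer-ellipse semi-major axis a_t = (r₁ + r₂)/2 = (1.89992×10^8 + 8.81144×10^8)/2 = 5.35568×10^8 km.
The half-period of the transfer ellipse is t = π√(a_t³/μ) = 1.0689×10^8 s.
The target's mean motion on its circular orbit is ω₂ = √(μ/r₂³) = 1.3927×10^-8 rad/s.
Angle swept by the target during transfer: ω₂·t = 1.4887 rad = 85.30°.
Arrival is 180° from departure on the ellipse, so φ = 180° − 85.30° = 94.70°.

φ = 94.70°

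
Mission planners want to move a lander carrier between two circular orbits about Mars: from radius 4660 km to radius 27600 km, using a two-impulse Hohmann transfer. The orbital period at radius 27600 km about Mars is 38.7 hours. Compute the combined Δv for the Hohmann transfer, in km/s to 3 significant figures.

Δv = 1.51 km/s

From Kepler's third law T² = 4π²r³/μ at r = 27600 km, T = 38.7 hours = 38.7 × 3600 s = 1.3932×10^5 s: μ = 4π²r³/T² = 42762.2 km³/s².
Transfer-ellipse semi-major axis a_t = (r₁ + r₂)/2 = (4660 + 27600)/2 = 16130 km.
Circular speed at r₁: v₁ = √(μ/r₁) = √(42762.2/4660) = 3.02926 km/s.
On the transfer ellipse at r₁, vis-viva equation gives v_p = √[μ(2/r₁ − 1/a_t)] = 3.96255 km/s.
First burn Δv₁ = |v_p − v₁| = 0.9333 km/s.
At r₂, v₂ = √(μ/r₂) = 1.2447 km/s.
Transfer-orbit speed at r₂: v_a = √[μ(2/r₂ − 1/a_t)] = 0.66904 km/s.
Second burn Δv₂ = |v₂ − v_a| = 0.5757 km/s.
Δv = Δv₁ + Δv₂ = 0.9333 + 0.5757 = 1.509 km/s.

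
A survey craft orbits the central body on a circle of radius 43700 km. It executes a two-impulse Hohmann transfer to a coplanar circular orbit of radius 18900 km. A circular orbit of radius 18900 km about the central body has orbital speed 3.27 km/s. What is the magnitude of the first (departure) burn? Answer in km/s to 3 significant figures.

From the circular-orbit relation v² = μ/r at r = 18900 km: μ = v²r = (3.27)² × 18900 = 2.02096×10^5 km³/s².
Semi-major axis of the transfer orbit: a_t = (43700 + 18900)/2 = 31300 km.
Circular speed at r = 43700 km: v_c = √(μ/r) = 2.1505 km/s.
Vis-viva on the transfer ellipse at r = 43700 km gives v_t = √[μ(2/r − 1/a_t)] = 1.6711 km/s.
Δv₁ = |v_t − v_c| = |1.6711 − 2.1505| = 0.4794 km/s.

Δv₁ = 0.479 km/s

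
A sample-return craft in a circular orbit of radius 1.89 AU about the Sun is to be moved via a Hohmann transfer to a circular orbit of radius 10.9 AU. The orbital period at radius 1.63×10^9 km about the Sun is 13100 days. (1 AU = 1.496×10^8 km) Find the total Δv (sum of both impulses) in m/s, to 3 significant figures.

Δv = 10800 m/s

From Kepler's third law T² = 4π²r³/μ at r = 1.63×10^9 km, T = 13100 days = 13100 × 86400 s = 1.13184×10^9 s: μ = 4π²r³/T² = 1.33460×10^11 km³/s².
In km: r₁ = 1.89 × 1.496×10^8 = 2.82744×10^8 km; r₂ = 10.9 × 1.496×10^8 = 1.63064×10^9 km.
The Hohmann ellipse has a_t = (r₁ + r₂)/2 = 9.56692×10^8 km.
At r₁ the circular-orbit speed is v₁ = √(μ/r₁) = 21.726 km/s.
Transfer-orbit speed at r₁ (vis-viva): v_p = √[μ(2/r₁ − 1/a_t)] = 28.364 km/s.
First burn Δv₁ = |v_p − v₁| = 6.638 km/s.
Circular speed at r₂: v₂ = √(μ/r₂) = 9.047 km/s.
Transfer-orbit speed at r₂: v_a = √[μ(2/r₂ − 1/a_t)] = 4.918 km/s.
Second burn Δv₂ = |v₂ − v_a| = 4.129 km/s.
Total Δv = Δv₁ + Δv₂ = 10.77 km/s.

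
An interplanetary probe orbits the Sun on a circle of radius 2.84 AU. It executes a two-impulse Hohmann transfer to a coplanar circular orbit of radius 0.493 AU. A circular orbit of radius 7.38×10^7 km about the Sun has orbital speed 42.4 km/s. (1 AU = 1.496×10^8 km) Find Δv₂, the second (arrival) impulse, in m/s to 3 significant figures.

Δv₂ = 13000 m/s

From the circular-orbit relation v² = μ/r at r = 7.38×10^7 km: μ = v²r = (42.4)² × 7.38×10^7 = 1.32675×10^11 km³/s².
In km: r₁ = 2.84 × 1.496×10^8 = 4.24864×10^8 km; r₂ = 0.493 × 1.496×10^8 = 7.37528×10^7 km.
Transfer-ellipse semi-major axis a_t = (r₁ + r₂)/2 = (4.24864×10^8 + 7.37528×10^7)/2 = 2.493084×10^8 km.
Circular speed at r = 7.37528×10^7 km: v_c = √(μ/r) = 42.414 km/s.
Vis-viva on the transfer ellipse at r = 7.37528×10^7 km gives v_t = √[μ(2/r − 1/a_t)] = 55.368 km/s.
Δv₂ = |v_t − v_c| = |55.368 − 42.414| = 12.95 km/s.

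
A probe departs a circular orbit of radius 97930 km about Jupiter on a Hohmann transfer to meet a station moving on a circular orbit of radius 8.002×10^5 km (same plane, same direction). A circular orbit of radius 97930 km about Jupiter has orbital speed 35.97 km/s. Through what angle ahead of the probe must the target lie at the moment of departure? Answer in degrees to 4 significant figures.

From the circular-orbit relation v² = μ/r at r = 97930 km: μ = v²r = (35.97)² × 97930 = 1.26706×10^8 km³/s².
The Hohmann ellipse has a_t = (r₁ + r₂)/2 = 4.49065×10^5 km.
The half-period of the transfer ellipse is t = π√(a_t³/μ) = 83988 s.
The target's mean motion on its circular orbit is ω₂ = √(μ/r₂³) = 1.5725×10^-5 rad/s.
Angle swept by the target during transfer: ω₂·t = 1.3207 rad = 75.67°.
The probe traverses 180° on the transfer ellipse, so the target must lead by 180° − 75.67° = 104.3°.

φ = 104.3°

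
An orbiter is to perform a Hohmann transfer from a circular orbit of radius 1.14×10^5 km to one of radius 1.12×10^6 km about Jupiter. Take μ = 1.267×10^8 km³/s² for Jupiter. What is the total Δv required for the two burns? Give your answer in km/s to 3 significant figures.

Δv = 17.6 km/s

The Hohmann ellipse has a_t = (r₁ + r₂)/2 = 6.170×10^5 km.
At r₁ the circular-orbit speed is v₁ = √(μ/r₁) = 33.34 km/s.
Transfer-orbit speed at r₁ (vis-viva): v_p = √[μ(2/r₁ − 1/a_t)] = 44.92 km/s.
First burn Δv₁ = |v_p − v₁| = 11.58 km/s.
Circular speed at r₂: v₂ = √(μ/r₂) = 10.636 km/s.
Transfer-orbit speed at r₂: v_a = √[μ(2/r₂ − 1/a_t)] = 4.5718 km/s.
Second burn Δv₂ = |v₂ − v_a| = 6.064 km/s.
Total Δv = Δv₁ + Δv₂ = 17.64 km/s.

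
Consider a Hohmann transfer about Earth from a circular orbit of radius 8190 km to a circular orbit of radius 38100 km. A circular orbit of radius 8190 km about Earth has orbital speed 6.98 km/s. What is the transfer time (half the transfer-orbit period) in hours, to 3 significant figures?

From the circular-orbit relation v² = μ/r at r = 8190 km: μ = v²r = (6.98)² × 8190 = 3.99020×10^5 km³/s².
Transfer-ellipse semi-major axis a_t = (r₁ + r₂)/2 = (8190 + 38100)/2 = 23145 km.
Half the transfer-orbit period gives t = π√(a_t³/μ) = 17510 s.
Converting: 17510 s ÷ 3600 s/hour = 4.86 hours.

t = 4.86 hours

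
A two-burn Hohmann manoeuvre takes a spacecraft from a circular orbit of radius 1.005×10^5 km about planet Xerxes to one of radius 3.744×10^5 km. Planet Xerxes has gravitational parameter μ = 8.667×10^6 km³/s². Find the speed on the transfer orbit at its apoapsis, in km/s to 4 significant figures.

v = 3.130 km/s

Transfer-ellipse semi-major axis a_t = (r₁ + r₂)/2 = (1.005×10^5 + 3.744×10^5)/2 = 2.3745×10^5 km.
At apoapsis, r = 3.744×10^5 km.
From the vis-viva equation, v = √[μ(2/r − 1/a_t)] = 3.130 km/s.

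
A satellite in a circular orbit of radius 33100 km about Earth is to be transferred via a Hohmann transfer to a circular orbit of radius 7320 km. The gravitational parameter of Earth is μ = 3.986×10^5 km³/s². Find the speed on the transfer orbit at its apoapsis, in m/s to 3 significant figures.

v = 2090 m/s

Semi-major axis of the transfer orbit: a_t = (33100 + 7320)/2 = 20210 km.
The apoapsis of the transfer ellipse is at r = 33100 km.
Applying v² = μ(2/r − 1/a_t): v = 2.088 km/s.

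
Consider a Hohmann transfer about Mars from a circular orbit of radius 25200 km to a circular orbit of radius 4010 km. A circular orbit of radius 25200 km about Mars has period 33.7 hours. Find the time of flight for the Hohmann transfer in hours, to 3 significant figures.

From Kepler's third law T² = 4π²r³/μ at r = 25200 km, T = 33.7 hours = 33.7 × 3600 s = 1.2132×10^5 s: μ = 4π²r³/T² = 42923.6 km³/s².
Semi-major axis of the transfer orbit: a_t = (25200 + 4010)/2 = 14605 km.
Half the transfer-orbit period gives t = π√(a_t³/μ) = 26760 s.
Converting: 26760 s ÷ 3600 s/hour = 7.43 hours.

t = 7.43 hours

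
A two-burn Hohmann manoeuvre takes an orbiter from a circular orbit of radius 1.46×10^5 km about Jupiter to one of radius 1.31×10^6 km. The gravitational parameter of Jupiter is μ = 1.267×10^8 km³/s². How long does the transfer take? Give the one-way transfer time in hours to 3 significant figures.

The Hohmann ellipse has a_t = (r₁ + r₂)/2 = 7.280×10^5 km.
Transfer time t = π√(a_t³/μ) = π√((7.280×10^5)³ / 1.267×10^8) = 1.734×10^5 s.
Converting: 1.734×10^5 s ÷ 3600 s/hour = 48.2 hours.

t = 48.2 hours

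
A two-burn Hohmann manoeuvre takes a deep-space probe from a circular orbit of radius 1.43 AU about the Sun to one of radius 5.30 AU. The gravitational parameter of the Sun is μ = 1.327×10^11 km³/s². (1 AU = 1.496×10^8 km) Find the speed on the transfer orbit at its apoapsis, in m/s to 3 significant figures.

In km: r₁ = 1.43 × 1.496×10^8 = 2.13928×10^8 km; r₂ = 5.30 × 1.496×10^8 = 7.9288×10^8 km.
The Hohmann ellipse has a_t = (r₁ + r₂)/2 = 5.03404×10^8 km.
At apoapsis, r = 7.9288×10^8 km.
From the vis-viva equation, v = √[μ(2/r − 1/a_t)] = 8.433 km/s.

v = 8430 m/s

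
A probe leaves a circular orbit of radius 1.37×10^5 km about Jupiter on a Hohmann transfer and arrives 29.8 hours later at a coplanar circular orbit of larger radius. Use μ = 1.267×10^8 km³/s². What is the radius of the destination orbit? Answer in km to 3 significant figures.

Transfer time t = 29.8 hours = 1.0728×10^5 s, and t = π√(a_t³/μ).
So a_t = (μ t²/π²)^(1/3) = (1.267×10^8 × (1.0728×10^5)² / π²)^(1/3) = 5.2865×10^5 km.
Since a_t = (r₁ + r₂)/2, r₂ = 2a_t − r₁ = 2×5.2865×10^5 − 1.370×10^5 = 9.203×10^5 km.

r₂ = 9.20×10^5 km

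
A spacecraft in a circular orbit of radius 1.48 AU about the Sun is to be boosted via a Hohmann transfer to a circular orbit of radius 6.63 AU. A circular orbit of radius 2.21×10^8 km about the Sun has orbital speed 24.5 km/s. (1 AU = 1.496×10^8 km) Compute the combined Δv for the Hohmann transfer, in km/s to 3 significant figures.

Δv = 11.4 km/s

From the circular-orbit relation v² = μ/r at r = 2.21×10^8 km: μ = v²r = (24.5)² × 2.21×10^8 = 1.32655×10^11 km³/s².
In km: r₁ = 1.48 × 1.496×10^8 = 2.21408×10^8 km; r₂ = 6.63 × 1.496×10^8 = 9.91848×10^8 km.
The Hohmann ellipse has a_t = (r₁ + r₂)/2 = 6.06628×10^8 km.
At r₁ the circular-orbit speed is v₁ = √(μ/r₁) = 24.4774 km/s.
Transfer-orbit speed at r₁ (vis-viva): v_p = √[μ(2/r₁ − 1/a_t)] = 31.2987 km/s.
First burn Δv₁ = |v_p − v₁| = 6.821 km/s.
At r₂, v₂ = √(μ/r₂) = 11.565 km/s.
Transfer-orbit speed at r₂: v_a = √[μ(2/r₂ − 1/a_t)] = 6.9867 km/s.
Second burn Δv₂ = |v₂ − v_a| = 4.578 km/s.
Δv = Δv₁ + Δv₂ = 6.821 + 4.578 = 11.40 km/s.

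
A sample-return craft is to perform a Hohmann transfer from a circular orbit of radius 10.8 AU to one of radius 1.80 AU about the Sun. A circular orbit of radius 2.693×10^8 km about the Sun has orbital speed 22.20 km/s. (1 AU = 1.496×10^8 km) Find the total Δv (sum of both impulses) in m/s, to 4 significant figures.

Δv = 11090 m/s

From the circular-orbit relation v² = μ/r at r = 2.693×10^8 km: μ = v²r = (22.20)² × 2.693×10^8 = 1.32722×10^11 km³/s².
In km: r₁ = 10.8 × 1.496×10^8 = 1.61568×10^9 km; r₂ = 1.80 × 1.496×10^8 = 2.6928×10^8 km.
The Hohmann ellipse has a_t = (r₁ + r₂)/2 = 9.4248×10^8 km.
Circular speed at r₁: v₁ = √(μ/r₁) = √(1.32722×10^11/1.61568×10^9) = 9.0634 km/s.
Transfer-orbit speed at r₁ (v² = μ(2/r − 1/a)): v_a = √[μ(2/r₁ − 1/a_t)] = 4.8446 km/s.
First burn Δv₁ = |v_a − v₁| = 4.219 km/s.
Circular speed at r₂: v₂ = √(μ/r₂) = 22.201 km/s.
Transfer-orbit speed at r₂: v_p = √[μ(2/r₂ − 1/a_t)] = 29.068 km/s.
Second burn Δv₂ = |v₂ − v_p| = 6.867 km/s.
Δv = Δv₁ + Δv₂ = 4.219 + 6.867 = 11.09 km/s.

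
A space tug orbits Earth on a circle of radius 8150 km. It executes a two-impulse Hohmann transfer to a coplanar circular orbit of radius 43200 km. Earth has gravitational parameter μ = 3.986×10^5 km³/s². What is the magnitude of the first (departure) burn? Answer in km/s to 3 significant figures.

Semi-major axis of the transfer orbit: a_t = (8150 + 43200)/2 = 25675 km.
Circular speed at r = 8150 km: v_c = √(μ/r) = 6.993 km/s.
Transfer-orbit speed at the same r (vis-viva, a = a_t): v_t = √[μ(2/r − 1/a_t)] = 9.071 km/s.
Δv₁ = |v_t − v_c| = |9.071 − 6.993| = 2.078 km/s.

Δv₁ = 2.08 km/s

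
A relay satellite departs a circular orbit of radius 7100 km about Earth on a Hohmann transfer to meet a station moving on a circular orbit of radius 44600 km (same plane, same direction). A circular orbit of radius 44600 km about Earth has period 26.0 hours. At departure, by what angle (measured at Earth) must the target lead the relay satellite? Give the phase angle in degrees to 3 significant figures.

φ = 101°

From Kepler's third law T² = 4π²r³/μ at r = 44600 km, T = 26.0 hours = 26.0 × 3600 s = 93600 s: μ = 4π²r³/T² = 3.99772×10^5 km³/s².
Transfer-ellipse semi-major axis a_t = (r₁ + r₂)/2 = (7100 + 44600)/2 = 25850 km.
The half-period of the transfer ellipse is t = π√(a_t³/μ) = 20650.7 s.
Target angular speed ω₂ = √(μ/r₂³) = 6.71280×10^-5 rad/s.
Angle swept by the target during transfer: ω₂·t = 1.38624 rad = 79.43°.
The relay satellite traverses 180° on the transfer ellipse, so the target must lead by 180° − 79.43° = 101°.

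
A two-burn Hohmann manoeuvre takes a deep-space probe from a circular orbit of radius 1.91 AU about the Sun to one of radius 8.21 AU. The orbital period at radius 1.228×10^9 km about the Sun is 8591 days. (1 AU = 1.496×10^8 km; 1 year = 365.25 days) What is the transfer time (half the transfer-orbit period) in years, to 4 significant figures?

t = 5.692 years

From Kepler's third law T² = 4π²r³/μ at r = 1.228×10^9 km, T = 8591 days = 8591 × 86400 s = 7.422624×10^8 s: μ = 4π²r³/T² = 1.32691×10^11 km³/s².
In km: r₁ = 1.91 × 1.496×10^8 = 2.85736×10^8 km; r₂ = 8.21 × 1.496×10^8 = 1.228216×10^9 km.
The Hohmann ellipse has a_t = (r₁ + r₂)/2 = 7.56976×10^8 km.
Transfer time t = π√(a_t³/μ) = π√((7.56976×10^8)³ / 1.32691×10^11) = 1.7962×10^8 s.
Converting: 1.7962×10^8 s ÷ 3.15576×10^7 s/year (365.25 × 86400) = 5.692 years.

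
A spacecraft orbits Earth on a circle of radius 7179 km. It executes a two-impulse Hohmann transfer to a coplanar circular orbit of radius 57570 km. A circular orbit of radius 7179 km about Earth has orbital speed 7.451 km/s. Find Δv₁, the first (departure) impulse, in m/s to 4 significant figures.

From the circular-orbit relation v² = μ/r at r = 7179 km: μ = v²r = (7.451)² × 7179 = 3.98559×10^5 km³/s².
Transfer-ellipse semi-major axis a_t = (r₁ + r₂)/2 = (7179 + 57570)/2 = 32374.5 km.
On the circular orbit at r = 7179 km, v_c = √(μ/r) = 7.451 km/s.
Transfer-orbit speed at the same r (vis-viva, a = a_t): v_t = √[μ(2/r − 1/a_t)] = 9.936 km/s.
Δv₁ = |v_t − v_c| = |9.936 − 7.451| = 2.485 km/s.

Δv₁ = 2485 m/s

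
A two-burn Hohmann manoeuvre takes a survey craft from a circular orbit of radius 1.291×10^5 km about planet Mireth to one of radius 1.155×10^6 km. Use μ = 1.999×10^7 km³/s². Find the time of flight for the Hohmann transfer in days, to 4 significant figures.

t = 4.184 days

The Hohmann ellipse has a_t = (r₁ + r₂)/2 = 6.4205×10^5 km.
Transfer time t = π√(a_t³/μ) = π√((6.4205×10^5)³ / 1.999×10^7) = 3.615×10^5 s.
Converting: 3.615×10^5 s ÷ 86400 s/day = 4.184 days.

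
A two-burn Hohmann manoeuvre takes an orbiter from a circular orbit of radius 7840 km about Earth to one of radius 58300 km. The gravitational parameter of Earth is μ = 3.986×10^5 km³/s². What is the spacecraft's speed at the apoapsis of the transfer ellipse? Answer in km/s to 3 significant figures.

v = 1.27 km/s

Semi-major axis of the transfer orbit: a_t = (7840 + 58300)/2 = 33070 km.
The apoapsis of the transfer ellipse is at r = 58300 km.
Applying v² = μ(2/r − 1/a_t): v = 1.273 km/s.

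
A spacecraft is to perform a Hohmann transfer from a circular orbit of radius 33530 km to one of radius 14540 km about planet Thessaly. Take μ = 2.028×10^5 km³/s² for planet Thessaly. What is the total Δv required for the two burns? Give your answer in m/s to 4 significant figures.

Semi-major axis of the transfer orbit: a_t = (33530 + 14540)/2 = 24035 km.
At r₁ the circular-orbit speed is v₁ = √(μ/r₁) = 2.4593 km/s.
On the transfer ellipse at r₁, vis-viva equation gives v_a = √[μ(2/r₁ − 1/a_t)] = 1.9128 km/s.
First burn Δv₁ = |v_a − v₁| = 0.5465 km/s.
At r₂, v₂ = √(μ/r₂) = 3.7347 km/s.
Transfer-orbit speed at r₂: v_p = √[μ(2/r₂ − 1/a_t)] = 4.4111 km/s.
Second burn Δv₂ = |v₂ − v_p| = 0.6764 km/s.
Total Δv = Δv₁ + Δv₂ = 1.223 km/s.

Δv = 1223 m/s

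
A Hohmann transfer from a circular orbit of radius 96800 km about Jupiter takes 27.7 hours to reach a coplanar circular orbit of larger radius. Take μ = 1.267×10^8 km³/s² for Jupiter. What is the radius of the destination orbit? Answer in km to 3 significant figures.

Transfer time t = 27.7 hours = 99720 s, and t = π√(a_t³/μ).
So a_t = (μ t²/π²)^(1/3) = (1.267×10^8 × (99720)² / π²)^(1/3) = 5.0352×10^5 km.
Since a_t = (r₁ + r₂)/2, r₂ = 2a_t − r₁ = 2×5.0352×10^5 − 96800 = 9.1024×10^5 km.

r₂ = 9.10×10^5 km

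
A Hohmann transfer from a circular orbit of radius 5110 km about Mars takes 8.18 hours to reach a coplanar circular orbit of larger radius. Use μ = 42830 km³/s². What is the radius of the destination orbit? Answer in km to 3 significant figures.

r₂ = 26000 km

Transfer time t = 8.18 hours = 29448 s, and t = π√(a_t³/μ).
So a_t = (μ t²/π²)^(1/3) = (42830 × (29448)² / π²)^(1/3) = 15554 km.
Since a_t = (r₁ + r₂)/2, r₂ = 2a_t − r₁ = 2×15554 − 5110 = 25998 km.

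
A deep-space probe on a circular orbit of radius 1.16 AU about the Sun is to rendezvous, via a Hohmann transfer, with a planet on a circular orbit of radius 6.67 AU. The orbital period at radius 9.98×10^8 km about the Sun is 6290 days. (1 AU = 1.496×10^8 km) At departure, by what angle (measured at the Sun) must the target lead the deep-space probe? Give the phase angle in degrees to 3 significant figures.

From Kepler's third law T² = 4π²r³/μ at r = 9.98×10^8 km, T = 6290 days = 6290 × 86400 s = 5.43456×10^8 s: μ = 4π²r³/T² = 1.32869×10^11 km³/s².
In km: r₁ = 1.16 × 1.496×10^8 = 1.73536×10^8 km; r₂ = 6.67 × 1.496×10^8 = 9.97832×10^8 km.
Semi-major axis of the transfer orbit: a_t = (1.73536×10^8 + 9.97832×10^8)/2 = 5.85684×10^8 km.
The half-period of the transfer ellipse is t = π√(a_t³/μ) = 1.2216×10^8 s.
Target angular speed ω₂ = √(μ/r₂³) = 1.1564×10^-8 rad/s.
Angle swept by the target during transfer: ω₂·t = 1.4127 rad = 80.94°.
The deep-space probe traverses 180° on the transfer ellipse, so the target must lead by 180° − 80.94° = 99.1°.

φ = 99.1°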